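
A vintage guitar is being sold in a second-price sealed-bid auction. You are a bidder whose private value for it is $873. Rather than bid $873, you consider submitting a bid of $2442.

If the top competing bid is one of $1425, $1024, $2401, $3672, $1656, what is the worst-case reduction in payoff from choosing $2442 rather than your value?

$1528

$1425: truthful gives $0, deviation gives −$552 → loss $552.
$1024: truthful gives $0, deviation gives −$151 → loss $151.
$2401: truthful gives $0, deviation gives −$1528 → loss $1528.
$3672: same outcome either way → loss $0.
$1656: truthful gives $0, deviation gives −$783 → loss $783.
Maximum loss: $1528.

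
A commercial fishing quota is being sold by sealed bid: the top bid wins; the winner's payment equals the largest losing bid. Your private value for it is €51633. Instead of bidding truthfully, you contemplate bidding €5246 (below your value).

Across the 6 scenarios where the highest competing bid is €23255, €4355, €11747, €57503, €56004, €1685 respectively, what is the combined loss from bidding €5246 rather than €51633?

€68264

The deviation costs you only when the competing bid falls strictly between €5246 and €51633; elsewhere both bids give the same outcome.
€23255: truthful payoff €28378, deviation payoff €0 → loss €28378.
€4355: outcomes coincide → loss €0.
€11747: truthful payoff €39886, deviation payoff €0 → loss €39886.
€57503: outcomes coincide → loss €0.
€56004: outcomes coincide → loss €0.
€1685: outcomes coincide → loss €0.
Total loss = €28378 + €39886 = €68264.
In a second-price auction your bid sets only whether you win, not what you pay, so bidding your true value is weakly dominant.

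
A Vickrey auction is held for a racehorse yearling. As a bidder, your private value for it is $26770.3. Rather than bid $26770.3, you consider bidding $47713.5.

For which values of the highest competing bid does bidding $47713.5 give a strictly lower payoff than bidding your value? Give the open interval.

If the competing bid is below $26770.3, both bids win at the same price — no difference.
If it is above $47713.5, both bids lose — no difference.
If it lies strictly between $26770.3 and $47713.5, bidding your value loses (payoff 0) while bidding $47713.5 wins at a price above your value (payoff negative).
So the deviation strictly hurts on the open interval ($26770.3, $47713.5).

($26770.3, $47713.5)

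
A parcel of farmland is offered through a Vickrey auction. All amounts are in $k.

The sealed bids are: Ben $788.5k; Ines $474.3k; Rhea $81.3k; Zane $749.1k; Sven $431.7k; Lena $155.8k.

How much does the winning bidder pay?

Highest bid: Ben at $788.5k, so Ben wins.
Second-highest bid: Zane at $749.1k — that is the price the winner pays.

$749.1k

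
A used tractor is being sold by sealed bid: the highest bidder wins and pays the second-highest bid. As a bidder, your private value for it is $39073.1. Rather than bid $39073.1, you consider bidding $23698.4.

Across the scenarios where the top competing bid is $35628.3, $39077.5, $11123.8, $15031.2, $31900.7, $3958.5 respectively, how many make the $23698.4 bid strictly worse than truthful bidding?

The deviation hurts exactly when the highest competing bid lies strictly between $23698.4 and $39073.1 — underbidding then forfeits a profitable win.
$35628.3: inside the interval → strictly worse (loss $3444.8).
$39077.5: above both → same outcome either way.
$11123.8: below both → same outcome either way.
$15031.2: below both → same outcome either way.
$31900.7: inside the interval → strictly worse (loss $7172.4).
$3958.5: below both → same outcome either way.
Count: 2.

2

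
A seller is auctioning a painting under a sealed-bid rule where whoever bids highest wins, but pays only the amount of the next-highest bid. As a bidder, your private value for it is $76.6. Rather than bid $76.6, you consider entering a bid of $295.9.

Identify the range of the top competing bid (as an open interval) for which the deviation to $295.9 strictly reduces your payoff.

($76.6, $295.9)

If the competing bid is below $76.6, both bids win at the same price — no difference.
If it is above $295.9, both bids lose — no difference.
If it lies strictly between $76.6 and $295.9, bidding your value loses (payoff 0) while bidding $295.9 wins at a price above your value (payoff negative).
So the deviation strictly hurts on the open interval ($76.6, $295.9).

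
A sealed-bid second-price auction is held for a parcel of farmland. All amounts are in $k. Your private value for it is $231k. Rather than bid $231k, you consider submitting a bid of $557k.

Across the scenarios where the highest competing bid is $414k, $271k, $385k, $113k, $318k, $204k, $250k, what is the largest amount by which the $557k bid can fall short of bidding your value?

$414k: truthful gives $0k, deviation gives −$183k → loss $183k.
$271k: truthful gives $0k, deviation gives −$40k → loss $40k.
$385k: truthful gives $0k, deviation gives −$154k → loss $154k.
$113k: same outcome either way → loss $0k.
$318k: truthful gives $0k, deviation gives −$87k → loss $87k.
$204k: same outcome either way → loss $0k.
$250k: truthful gives $0k, deviation gives −$19k → loss $19k.
Maximum loss: $183k.

$183k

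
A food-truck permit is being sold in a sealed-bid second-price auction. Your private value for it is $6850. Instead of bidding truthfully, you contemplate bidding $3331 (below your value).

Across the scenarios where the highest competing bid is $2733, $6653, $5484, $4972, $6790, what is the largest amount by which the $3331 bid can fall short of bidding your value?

$1878

$2733: same outcome either way → loss $0.
$6653: truthful gives $197, deviation gives $0 → loss $197.
$5484: truthful gives $1366, deviation gives $0 → loss $1366.
$4972: truthful gives $1878, deviation gives $0 → loss $1878.
$6790: truthful gives $60, deviation gives $0 → loss $60.
Maximum loss: $1878.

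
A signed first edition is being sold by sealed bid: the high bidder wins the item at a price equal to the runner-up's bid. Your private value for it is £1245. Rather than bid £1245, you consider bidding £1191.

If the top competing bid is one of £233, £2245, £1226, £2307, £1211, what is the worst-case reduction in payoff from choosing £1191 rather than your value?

£34

£233: same outcome either way → loss £0.
£2245: same outcome either way → loss £0.
£1226: truthful gives £19, deviation gives £0 → loss £19.
£2307: same outcome either way → loss £0.
£1211: truthful gives £34, deviation gives £0 → loss £34.
Maximum loss: £34.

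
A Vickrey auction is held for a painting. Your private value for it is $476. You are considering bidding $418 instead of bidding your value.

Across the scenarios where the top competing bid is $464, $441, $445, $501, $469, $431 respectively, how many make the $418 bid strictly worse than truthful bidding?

The deviation hurts exactly when the highest competing bid lies strictly between $418 and $476 — underbidding then forfeits a profitable win.
$464: inside the interval → strictly worse (loss $12).
$441: inside the interval → strictly worse (loss $35).
$445: inside the interval → strictly worse (loss $31).
$501: above both → same outcome either way.
$469: inside the interval → strictly worse (loss $7).
$431: inside the interval → strictly worse (loss $45).
Count: 5.

5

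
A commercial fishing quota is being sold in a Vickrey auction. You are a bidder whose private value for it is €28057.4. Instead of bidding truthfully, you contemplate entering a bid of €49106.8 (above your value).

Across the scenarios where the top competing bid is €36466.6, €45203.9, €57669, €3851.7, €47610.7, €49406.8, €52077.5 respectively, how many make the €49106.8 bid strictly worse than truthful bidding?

The deviation hurts exactly when the highest competing bid lies strictly between €28057.4 and €49106.8 — overbidding then wins at a price above your value.
€36466.6: inside the interval → strictly worse (loss €8409.2).
€45203.9: inside the interval → strictly worse (loss €17146.5).
€57669: above both → same outcome either way.
€3851.7: below both → same outcome either way.
€47610.7: inside the interval → strictly worse (loss €19553.3).
€49406.8: above both → same outcome either way.
€52077.5: above both → same outcome either way.
Count: 3.

3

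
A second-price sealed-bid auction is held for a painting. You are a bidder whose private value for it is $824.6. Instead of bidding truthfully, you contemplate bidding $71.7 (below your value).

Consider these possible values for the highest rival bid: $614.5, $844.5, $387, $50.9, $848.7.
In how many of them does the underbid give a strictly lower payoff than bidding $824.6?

The deviation hurts exactly when the highest competing bid lies strictly between $71.7 and $824.6 — underbidding then forfeits a profitable win.
$614.5: inside the interval → strictly worse (loss $210.1).
$844.5: above both → same outcome either way.
$387: inside the interval → strictly worse (loss $437.6).
$50.9: below both → same outcome either way.
$848.7: above both → same outcome either way.
Count: 2.

2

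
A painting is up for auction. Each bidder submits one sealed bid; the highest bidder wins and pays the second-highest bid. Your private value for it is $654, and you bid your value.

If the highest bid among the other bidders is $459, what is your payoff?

Your bid $654 exceeds the highest competing bid $459, so you win.
In a second-price auction the winner pays the second-highest bid, $459.
Payoff = value − price = $654 − $459 = $195.

$195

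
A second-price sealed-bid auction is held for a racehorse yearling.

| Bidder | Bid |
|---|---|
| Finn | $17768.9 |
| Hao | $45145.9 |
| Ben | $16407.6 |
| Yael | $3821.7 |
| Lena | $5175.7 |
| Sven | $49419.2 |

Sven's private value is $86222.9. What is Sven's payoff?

$41077

Highest bid: Sven at $49419.2, so Sven wins.
Second-highest bid: Hao at $45145.9 — that is the price the winner pays.
Sven's payoff = value − price = $86222.9 − $45145.9 = $41077.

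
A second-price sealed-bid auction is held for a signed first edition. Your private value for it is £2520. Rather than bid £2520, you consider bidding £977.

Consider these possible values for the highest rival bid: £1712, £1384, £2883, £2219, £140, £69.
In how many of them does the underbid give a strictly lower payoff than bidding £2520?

3

The deviation hurts exactly when the highest competing bid lies strictly between £977 and £2520 — underbidding then forfeits a profitable win.
£1712: inside the interval → strictly worse (loss £808).
£1384: inside the interval → strictly worse (loss £1136).
£2883: above both → same outcome either way.
£2219: inside the interval → strictly worse (loss £301).
£140: below both → same outcome either way.
£69: below both → same outcome either way.
Count: 3.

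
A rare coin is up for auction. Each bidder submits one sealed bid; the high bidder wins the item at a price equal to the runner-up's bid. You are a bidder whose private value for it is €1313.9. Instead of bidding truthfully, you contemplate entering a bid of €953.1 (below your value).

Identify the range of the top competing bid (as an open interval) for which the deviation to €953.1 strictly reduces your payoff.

(€953.1, €1313.9)

If the competing bid is below €953.1, both bids win at the same price — no difference.
If it is above €1313.9, both bids lose — no difference.
If it lies strictly between €953.1 and €1313.9, bidding your value wins at a price below your value (positive payoff) while bidding €953.1 loses (payoff 0).
So the deviation strictly hurts on the open interval (€953.1, €1313.9).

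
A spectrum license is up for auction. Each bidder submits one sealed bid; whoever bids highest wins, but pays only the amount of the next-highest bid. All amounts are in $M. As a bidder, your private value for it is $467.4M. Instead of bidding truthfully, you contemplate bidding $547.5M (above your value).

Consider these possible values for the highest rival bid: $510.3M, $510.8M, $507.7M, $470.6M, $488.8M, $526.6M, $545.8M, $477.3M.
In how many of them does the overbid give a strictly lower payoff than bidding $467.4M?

The deviation hurts exactly when the highest competing bid lies strictly between $467.4M and $547.5M — overbidding then wins at a price above your value.
$510.3M: inside the interval → strictly worse (loss $42.9M).
$510.8M: inside the interval → strictly worse (loss $43.4M).
$507.7M: inside the interval → strictly worse (loss $40.3M).
$470.6M: inside the interval → strictly worse (loss $3.2M).
$488.8M: inside the interval → strictly worse (loss $21.4M).
$526.6M: inside the interval → strictly worse (loss $59.2M).
$545.8M: inside the interval → strictly worse (loss $78.4M).
$477.3M: inside the interval → strictly worse (loss $9.9M).
Count: 8.

8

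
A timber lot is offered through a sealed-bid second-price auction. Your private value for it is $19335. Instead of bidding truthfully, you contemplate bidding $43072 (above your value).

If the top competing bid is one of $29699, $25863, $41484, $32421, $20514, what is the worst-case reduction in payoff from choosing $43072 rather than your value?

$29699: truthful gives $0, deviation gives −$10364 → loss $10364.
$25863: truthful gives $0, deviation gives −$6528 → loss $6528.
$41484: truthful gives $0, deviation gives −$22149 → loss $22149.
$32421: truthful gives $0, deviation gives −$13086 → loss $13086.
$20514: truthful gives $0, deviation gives −$1179 → loss $1179.
Maximum loss: $22149.

$22149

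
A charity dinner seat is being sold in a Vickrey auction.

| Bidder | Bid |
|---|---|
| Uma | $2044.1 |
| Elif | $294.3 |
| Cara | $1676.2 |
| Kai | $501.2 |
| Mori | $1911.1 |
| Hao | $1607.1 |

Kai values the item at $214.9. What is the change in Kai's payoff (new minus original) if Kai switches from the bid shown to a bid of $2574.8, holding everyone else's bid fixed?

The highest bid among the other bidders is $2044.1; Kai's bid doesn't change that.
Original bid $501.2: Kai is not highest (top rival bid is $2044.1); payoff $0.
Alternative bid $2574.8: Kai is highest, pays the top rival bid $2044.1; payoff $214.9 − $2044.1 = −$1829.2.
Change in payoff = −$1829.2 − ($0) = −$1829.2.

−$1829.2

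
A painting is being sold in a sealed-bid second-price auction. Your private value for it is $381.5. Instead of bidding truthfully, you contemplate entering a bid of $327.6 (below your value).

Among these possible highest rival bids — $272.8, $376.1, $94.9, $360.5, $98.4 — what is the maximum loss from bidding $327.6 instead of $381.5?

$272.8: same outcome either way → loss $0.
$376.1: truthful gives $5.4, deviation gives $0 → loss $5.4.
$94.9: same outcome either way → loss $0.
$360.5: truthful gives $21, deviation gives $0 → loss $21.
$98.4: same outcome either way → loss $0.
Maximum loss: $21.

$21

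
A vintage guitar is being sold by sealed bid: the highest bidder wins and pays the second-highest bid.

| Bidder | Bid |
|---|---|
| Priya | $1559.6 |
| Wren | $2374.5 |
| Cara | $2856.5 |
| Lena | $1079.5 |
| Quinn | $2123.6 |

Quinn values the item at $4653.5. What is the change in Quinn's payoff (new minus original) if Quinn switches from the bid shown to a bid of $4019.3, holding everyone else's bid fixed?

The highest bid among the other bidders is $2856.5; Quinn's bid doesn't change that.
Original bid $2123.6: Quinn is not highest (top rival bid is $2856.5); payoff $0.
Alternative bid $4019.3: Quinn is highest, pays the top rival bid $2856.5; payoff $4653.5 − $2856.5 = $1797.
Change in payoff = $1797 − ($0) = $1797.

$1797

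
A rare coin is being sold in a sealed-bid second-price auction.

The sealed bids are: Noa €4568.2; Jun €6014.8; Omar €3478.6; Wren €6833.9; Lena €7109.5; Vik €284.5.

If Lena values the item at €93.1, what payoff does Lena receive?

−€6740.8

Highest bid: Lena at €7109.5, so Lena wins.
Second-highest bid: Wren at €6833.9 — that is the price the winner pays.
Lena's payoff = value − price = €93.1 − €6833.9 = −€6740.8.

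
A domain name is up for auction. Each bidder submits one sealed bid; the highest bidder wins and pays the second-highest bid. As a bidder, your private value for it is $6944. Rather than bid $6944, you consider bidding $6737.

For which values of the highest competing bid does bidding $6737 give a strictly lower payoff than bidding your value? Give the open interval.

($6737, $6944)

If the competing bid is below $6737, both bids win at the same price — no difference.
If it is above $6944, both bids lose — no difference.
If it lies strictly between $6737 and $6944, bidding your value wins at a price below your value (positive payoff) while bidding $6737 loses (payoff 0).
So the deviation strictly hurts on the open interval ($6737, $6944).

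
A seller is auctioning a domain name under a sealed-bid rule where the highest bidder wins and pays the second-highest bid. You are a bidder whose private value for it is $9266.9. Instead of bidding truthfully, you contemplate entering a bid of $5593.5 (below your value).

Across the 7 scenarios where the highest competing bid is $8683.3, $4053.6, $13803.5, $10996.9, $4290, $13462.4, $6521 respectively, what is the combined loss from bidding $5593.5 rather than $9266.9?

The deviation costs you only when the competing bid falls strictly between $5593.5 and $9266.9; elsewhere both bids give the same outcome.
$8683.3: truthful payoff $583.6, deviation payoff $0 → loss $583.6.
$4053.6: outcomes coincide → loss $0.
$13803.5: outcomes coincide → loss $0.
$10996.9: outcomes coincide → loss $0.
$4290: outcomes coincide → loss $0.
$13462.4: outcomes coincide → loss $0.
$6521: truthful payoff $2745.9, deviation payoff $0 → loss $2745.9.
Total loss = $583.6 + $2745.9 = $3329.5.
Because the price is fixed by the runner-up's bid, deviating from your value can only change a good outcome into a bad one — never the reverse.

$3329.5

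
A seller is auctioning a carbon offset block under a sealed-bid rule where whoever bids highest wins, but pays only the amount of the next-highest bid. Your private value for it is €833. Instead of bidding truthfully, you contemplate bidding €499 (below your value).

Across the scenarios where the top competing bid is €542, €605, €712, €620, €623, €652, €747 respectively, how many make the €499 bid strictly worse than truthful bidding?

The deviation hurts exactly when the highest competing bid lies strictly between €499 and €833 — underbidding then forfeits a profitable win.
€542: inside the interval → strictly worse (loss €291).
€605: inside the interval → strictly worse (loss €228).
€712: inside the interval → strictly worse (loss €121).
€620: inside the interval → strictly worse (loss €213).
€623: inside the interval → strictly worse (loss €210).
€652: inside the interval → strictly worse (loss €181).
€747: inside the interval → strictly worse (loss €86).
Count: 7.

7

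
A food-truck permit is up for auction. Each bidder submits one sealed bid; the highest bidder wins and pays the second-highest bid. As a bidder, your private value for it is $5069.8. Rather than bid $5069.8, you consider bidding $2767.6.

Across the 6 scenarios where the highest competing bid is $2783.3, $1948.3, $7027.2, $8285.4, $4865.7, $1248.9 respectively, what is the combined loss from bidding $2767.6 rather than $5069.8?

The deviation costs you only when the competing bid falls strictly between $2767.6 and $5069.8; elsewhere both bids give the same outcome.
$2783.3: truthful payoff $2286.5, deviation payoff $0 → loss $2286.5.
$1948.3: outcomes coincide → loss $0.
$7027.2: outcomes coincide → loss $0.
$8285.4: outcomes coincide → loss $0.
$4865.7: truthful payoff $204.1, deviation payoff $0 → loss $204.1.
$1248.9: outcomes coincide → loss $0.
Total loss = $2286.5 + $204.1 = $2490.6.

$2490.6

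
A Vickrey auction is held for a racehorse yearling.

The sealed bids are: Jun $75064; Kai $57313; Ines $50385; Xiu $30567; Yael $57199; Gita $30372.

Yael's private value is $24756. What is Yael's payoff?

$0

Highest bid: Jun at $75064, so Jun wins.
Second-highest bid: Kai at $57313 — that is the price the winner pays.
Yael did not win, so Yael pays nothing and receives nothing: payoff $0.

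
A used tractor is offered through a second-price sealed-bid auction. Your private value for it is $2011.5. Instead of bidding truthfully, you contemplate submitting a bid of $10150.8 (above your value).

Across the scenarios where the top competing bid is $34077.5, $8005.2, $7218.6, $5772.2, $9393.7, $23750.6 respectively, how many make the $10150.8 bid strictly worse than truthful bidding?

4

The deviation hurts exactly when the highest competing bid lies strictly between $2011.5 and $10150.8 — overbidding then wins at a price above your value.
$34077.5: above both → same outcome either way.
$8005.2: inside the interval → strictly worse (loss $5993.7).
$7218.6: inside the interval → strictly worse (loss $5207.1).
$5772.2: inside the interval → strictly worse (loss $3760.7).
$9393.7: inside the interval → strictly worse (loss $7382.2).
$23750.6: above both → same outcome either way.
Count: 4.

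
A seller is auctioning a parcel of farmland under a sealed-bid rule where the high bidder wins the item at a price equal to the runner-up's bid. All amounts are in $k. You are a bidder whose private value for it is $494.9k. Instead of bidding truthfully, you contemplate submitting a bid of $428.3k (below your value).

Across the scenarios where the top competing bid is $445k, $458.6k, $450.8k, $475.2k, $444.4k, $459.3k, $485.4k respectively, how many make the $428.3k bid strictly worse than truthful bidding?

7

The deviation hurts exactly when the highest competing bid lies strictly between $428.3k and $494.9k — underbidding then forfeits a profitable win.
$445k: inside the interval → strictly worse (loss $49.9k).
$458.6k: inside the interval → strictly worse (loss $36.3k).
$450.8k: inside the interval → strictly worse (loss $44.1k).
$475.2k: inside the interval → strictly worse (loss $19.7k).
$444.4k: inside the interval → strictly worse (loss $50.5k).
$459.3k: inside the interval → strictly worse (loss $35.6k).
$485.4k: inside the interval → strictly worse (loss $9.5k).
Count: 7.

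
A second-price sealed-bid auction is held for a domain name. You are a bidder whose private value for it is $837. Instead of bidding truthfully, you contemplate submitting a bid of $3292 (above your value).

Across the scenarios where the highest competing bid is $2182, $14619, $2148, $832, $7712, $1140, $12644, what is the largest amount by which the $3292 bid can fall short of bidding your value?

$1345

$2182: truthful gives $0, deviation gives −$1345 → loss $1345.
$14619: same outcome either way → loss $0.
$2148: truthful gives $0, deviation gives −$1311 → loss $1311.
$832: same outcome either way → loss $0.
$7712: same outcome either way → loss $0.
$1140: truthful gives $0, deviation gives −$303 → loss $303.
$12644: same outcome either way → loss $0.
Maximum loss: $1345.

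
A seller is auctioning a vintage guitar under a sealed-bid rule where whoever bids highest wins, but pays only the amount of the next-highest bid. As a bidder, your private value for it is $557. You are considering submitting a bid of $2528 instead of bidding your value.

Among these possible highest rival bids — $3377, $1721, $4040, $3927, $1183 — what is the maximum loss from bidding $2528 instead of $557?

$1164

$3377: same outcome either way → loss $0.
$1721: truthful gives $0, deviation gives −$1164 → loss $1164.
$4040: same outcome either way → loss $0.
$3927: same outcome either way → loss $0.
$1183: truthful gives $0, deviation gives −$626 → loss $626.
Maximum loss: $1164.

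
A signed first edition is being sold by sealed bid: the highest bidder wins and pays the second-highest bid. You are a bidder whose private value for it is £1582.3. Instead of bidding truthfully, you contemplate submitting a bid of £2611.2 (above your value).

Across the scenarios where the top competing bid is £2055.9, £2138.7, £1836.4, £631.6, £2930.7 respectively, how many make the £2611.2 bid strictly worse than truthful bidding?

3

The deviation hurts exactly when the highest competing bid lies strictly between £1582.3 and £2611.2 — overbidding then wins at a price above your value.
£2055.9: inside the interval → strictly worse (loss £473.6).
£2138.7: inside the interval → strictly worse (loss £556.4).
£1836.4: inside the interval → strictly worse (loss £254.1).
£631.6: below both → same outcome either way.
£2930.7: above both → same outcome either way.
Count: 3.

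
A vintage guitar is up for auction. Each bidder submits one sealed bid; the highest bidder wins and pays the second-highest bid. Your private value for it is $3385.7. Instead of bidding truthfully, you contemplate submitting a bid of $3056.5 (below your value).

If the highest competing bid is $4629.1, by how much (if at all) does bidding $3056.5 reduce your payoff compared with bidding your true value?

$0

Bidding your value $3385.7: you lose (since $3385.7 < $4629.1). Payoff $0.
Bidding $3056.5: you lose. Payoff $0.
Difference = $0 − $0 = $0; both bids lead to the same outcome because the competing bid is above both your value and your alternative bid.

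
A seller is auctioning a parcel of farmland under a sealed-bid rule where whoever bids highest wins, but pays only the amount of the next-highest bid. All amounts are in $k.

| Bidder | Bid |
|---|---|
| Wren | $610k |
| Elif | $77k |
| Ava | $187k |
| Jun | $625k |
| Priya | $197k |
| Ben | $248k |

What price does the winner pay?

Highest bid: Jun at $625k, so Jun wins.
Second-highest bid: Wren at $610k — that is the price the winner pays.

$610k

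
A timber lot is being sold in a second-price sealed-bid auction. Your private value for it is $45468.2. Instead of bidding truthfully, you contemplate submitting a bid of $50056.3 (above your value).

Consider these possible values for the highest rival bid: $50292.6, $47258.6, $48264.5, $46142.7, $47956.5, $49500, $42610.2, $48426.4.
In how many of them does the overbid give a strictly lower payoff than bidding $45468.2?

6

The deviation hurts exactly when the highest competing bid lies strictly between $45468.2 and $50056.3 — overbidding then wins at a price above your value.
$50292.6: above both → same outcome either way.
$47258.6: inside the interval → strictly worse (loss $1790.4).
$48264.5: inside the interval → strictly worse (loss $2796.3).
$46142.7: inside the interval → strictly worse (loss $674.5).
$47956.5: inside the interval → strictly worse (loss $2488.3).
$49500: inside the interval → strictly worse (loss $4031.8).
$42610.2: below both → same outcome either way.
$48426.4: inside the interval → strictly worse (loss $2958.2).
Count: 6.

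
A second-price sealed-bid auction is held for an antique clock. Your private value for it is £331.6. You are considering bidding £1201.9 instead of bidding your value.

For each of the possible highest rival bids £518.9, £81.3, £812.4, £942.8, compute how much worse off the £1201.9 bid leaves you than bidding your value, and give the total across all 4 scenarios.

£1279.3

The deviation costs you only when the competing bid falls strictly between £331.6 and £1201.9; elsewhere both bids give the same outcome.
£518.9: truthful payoff £0, deviation payoff −£187.3 → loss £187.3.
£81.3: outcomes coincide → loss £0.
£812.4: truthful payoff £0, deviation payoff −£480.8 → loss £480.8.
£942.8: truthful payoff £0, deviation payoff −£611.2 → loss £611.2.
Total loss = £187.3 + £480.8 + £611.2 = £1279.3.
In a second-price auction your bid sets only whether you win, not what you pay, so bidding your true value is weakly dominant.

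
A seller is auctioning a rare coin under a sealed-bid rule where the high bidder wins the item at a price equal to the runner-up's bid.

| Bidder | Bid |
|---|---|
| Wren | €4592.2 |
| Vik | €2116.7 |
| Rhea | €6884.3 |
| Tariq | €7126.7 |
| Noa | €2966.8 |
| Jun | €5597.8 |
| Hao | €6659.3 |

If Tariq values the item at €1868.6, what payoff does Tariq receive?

Highest bid: Tariq at €7126.7, so Tariq wins.
Second-highest bid: Rhea at €6884.3 — that is the price the winner pays.
Tariq's payoff = value − price = €1868.6 − €6884.3 = −€5015.7.

−€5015.7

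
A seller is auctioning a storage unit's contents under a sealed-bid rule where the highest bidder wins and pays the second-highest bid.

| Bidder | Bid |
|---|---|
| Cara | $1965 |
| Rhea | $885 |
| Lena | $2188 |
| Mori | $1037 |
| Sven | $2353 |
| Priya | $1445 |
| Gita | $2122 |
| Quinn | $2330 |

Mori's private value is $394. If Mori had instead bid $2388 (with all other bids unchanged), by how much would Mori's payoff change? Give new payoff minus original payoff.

The highest bid among the other bidders is $2353; Mori's bid doesn't change that.
Original bid $1037: Mori is not highest (top rival bid is $2353); payoff $0.
Alternative bid $2388: Mori is highest, pays the top rival bid $2353; payoff $394 − $2353 = −$1959.
Change in payoff = −$1959 − ($0) = −$1959.

−$1959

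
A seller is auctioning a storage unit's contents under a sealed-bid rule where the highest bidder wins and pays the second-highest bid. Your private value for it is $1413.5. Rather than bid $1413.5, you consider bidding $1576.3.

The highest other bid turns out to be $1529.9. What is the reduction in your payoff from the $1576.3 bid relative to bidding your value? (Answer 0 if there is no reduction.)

$116.4

Bidding your value $1413.5: you lose (since $1413.5 < $1529.9). Payoff $0.
Bidding $1576.3: you win and pay $1529.9. Payoff $1413.5 − $1529.9 = −$116.4.
The competing bid $1529.9 lies between your value and your inflated bid, so overbidding wins an item priced above your value.
Loss from deviating = $0 − (−$116.4) = $116.4.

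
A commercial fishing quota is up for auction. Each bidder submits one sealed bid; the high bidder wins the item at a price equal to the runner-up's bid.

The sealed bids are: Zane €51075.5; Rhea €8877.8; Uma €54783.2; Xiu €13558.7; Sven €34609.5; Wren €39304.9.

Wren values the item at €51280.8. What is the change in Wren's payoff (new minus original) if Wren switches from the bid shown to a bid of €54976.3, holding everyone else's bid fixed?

The highest bid among the other bidders is €54783.2; Wren's bid doesn't change that.
Original bid €39304.9: Wren is not highest (top rival bid is €54783.2); payoff €0.
Alternative bid €54976.3: Wren is highest, pays the top rival bid €54783.2; payoff €51280.8 − €54783.2 = −€3502.4.
Change in payoff = −€3502.4 − (€0) = −€3502.4.

−€3502.4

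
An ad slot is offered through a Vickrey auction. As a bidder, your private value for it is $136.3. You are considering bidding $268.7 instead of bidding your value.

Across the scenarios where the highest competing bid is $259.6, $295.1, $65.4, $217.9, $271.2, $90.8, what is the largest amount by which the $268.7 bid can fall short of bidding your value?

$259.6: truthful gives $0, deviation gives −$123.3 → loss $123.3.
$295.1: same outcome either way → loss $0.
$65.4: same outcome either way → loss $0.
$217.9: truthful gives $0, deviation gives −$81.6 → loss $81.6.
$271.2: same outcome either way → loss $0.
$90.8: same outcome either way → loss $0.
Maximum loss: $123.3.

$123.3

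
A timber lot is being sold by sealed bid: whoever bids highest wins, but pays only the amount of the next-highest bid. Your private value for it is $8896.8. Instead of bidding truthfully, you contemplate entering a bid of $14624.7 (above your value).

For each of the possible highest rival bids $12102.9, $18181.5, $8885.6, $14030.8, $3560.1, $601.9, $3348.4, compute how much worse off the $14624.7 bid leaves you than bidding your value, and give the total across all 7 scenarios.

The deviation costs you only when the competing bid falls strictly between $8896.8 and $14624.7; elsewhere both bids give the same outcome.
$12102.9: truthful payoff $0, deviation payoff −$3206.1 → loss $3206.1.
$18181.5: outcomes coincide → loss $0.
$8885.6: outcomes coincide → loss $0.
$14030.8: truthful payoff $0, deviation payoff −$5134 → loss $5134.
$3560.1: outcomes coincide → loss $0.
$601.9: outcomes coincide → loss $0.
$3348.4: outcomes coincide → loss $0.
Total loss = $3206.1 + $5134 = $8340.1.
In a second-price auction your bid sets only whether you win, not what you pay, so bidding your true value is weakly dominant.

$8340.1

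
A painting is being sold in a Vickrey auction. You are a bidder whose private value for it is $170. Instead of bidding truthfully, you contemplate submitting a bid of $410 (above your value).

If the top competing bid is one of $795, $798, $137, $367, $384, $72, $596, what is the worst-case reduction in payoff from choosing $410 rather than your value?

$795: same outcome either way → loss $0.
$798: same outcome either way → loss $0.
$137: same outcome either way → loss $0.
$367: truthful gives $0, deviation gives −$197 → loss $197.
$384: truthful gives $0, deviation gives −$214 → loss $214.
$72: same outcome either way → loss $0.
$596: same outcome either way → loss $0.
Maximum loss: $214.

$214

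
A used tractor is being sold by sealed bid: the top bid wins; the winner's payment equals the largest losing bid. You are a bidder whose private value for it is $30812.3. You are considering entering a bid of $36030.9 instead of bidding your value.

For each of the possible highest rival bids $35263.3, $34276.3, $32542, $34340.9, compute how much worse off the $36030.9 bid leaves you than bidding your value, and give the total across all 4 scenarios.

The deviation costs you only when the competing bid falls strictly between $30812.3 and $36030.9; elsewhere both bids give the same outcome.
$35263.3: truthful payoff $0, deviation payoff −$4451 → loss $4451.
$34276.3: truthful payoff $0, deviation payoff −$3464 → loss $3464.
$32542: truthful payoff $0, deviation payoff −$1729.7 → loss $1729.7.
$34340.9: truthful payoff $0, deviation payoff −$3528.6 → loss $3528.6.
Total loss = $4451 + $3464 + $1729.7 + $3528.6 = $13173.3.

$13173.3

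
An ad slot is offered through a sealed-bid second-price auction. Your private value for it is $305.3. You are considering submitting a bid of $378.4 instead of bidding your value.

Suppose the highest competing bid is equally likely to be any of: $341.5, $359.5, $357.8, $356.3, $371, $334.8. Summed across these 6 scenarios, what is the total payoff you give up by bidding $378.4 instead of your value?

The deviation costs you only when the competing bid falls strictly between $305.3 and $378.4; elsewhere both bids give the same outcome.
$341.5: truthful payoff $0, deviation payoff −$36.2 → loss $36.2.
$359.5: truthful payoff $0, deviation payoff −$54.2 → loss $54.2.
$357.8: truthful payoff $0, deviation payoff −$52.5 → loss $52.5.
$356.3: truthful payoff $0, deviation payoff −$51 → loss $51.
$371: truthful payoff $0, deviation payoff −$65.7 → loss $65.7.
$334.8: truthful payoff $0, deviation payoff −$29.5 → loss $29.5.
Total loss = $36.2 + $54.2 + $52.5 + $51 + $65.7 + $29.5 = $289.1.

$289.1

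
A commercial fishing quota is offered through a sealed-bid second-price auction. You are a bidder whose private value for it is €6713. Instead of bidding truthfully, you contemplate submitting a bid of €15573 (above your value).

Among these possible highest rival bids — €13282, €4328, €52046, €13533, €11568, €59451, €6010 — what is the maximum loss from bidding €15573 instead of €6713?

€6820

€13282: truthful gives €0, deviation gives −€6569 → loss €6569.
€4328: same outcome either way → loss €0.
€52046: same outcome either way → loss €0.
€13533: truthful gives €0, deviation gives −€6820 → loss €6820.
€11568: truthful gives €0, deviation gives −€4855 → loss €4855.
€59451: same outcome either way → loss €0.
€6010: same outcome either way → loss €0.
Maximum loss: €6820.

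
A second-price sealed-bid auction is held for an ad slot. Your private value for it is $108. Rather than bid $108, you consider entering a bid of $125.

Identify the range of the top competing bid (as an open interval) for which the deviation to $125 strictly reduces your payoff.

If the competing bid is below $108, both bids win at the same price — no difference.
If it is above $125, both bids lose — no difference.
If it lies strictly between $108 and $125, bidding your value loses (payoff 0) while bidding $125 wins at a price above your value (payoff negative).
So the deviation strictly hurts on the open interval ($108, $125).

($108, $125)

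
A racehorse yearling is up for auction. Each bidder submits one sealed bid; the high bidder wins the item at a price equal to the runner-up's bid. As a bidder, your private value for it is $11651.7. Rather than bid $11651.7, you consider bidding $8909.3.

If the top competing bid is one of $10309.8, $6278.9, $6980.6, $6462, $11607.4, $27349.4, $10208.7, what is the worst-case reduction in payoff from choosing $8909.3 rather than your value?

$1443

$10309.8: truthful gives $1341.9, deviation gives $0 → loss $1341.9.
$6278.9: same outcome either way → loss $0.
$6980.6: same outcome either way → loss $0.
$6462: same outcome either way → loss $0.
$11607.4: truthful gives $44.3, deviation gives $0 → loss $44.3.
$27349.4: same outcome either way → loss $0.
$10208.7: truthful gives $1443, deviation gives $0 → loss $1443.
Maximum loss: $1443.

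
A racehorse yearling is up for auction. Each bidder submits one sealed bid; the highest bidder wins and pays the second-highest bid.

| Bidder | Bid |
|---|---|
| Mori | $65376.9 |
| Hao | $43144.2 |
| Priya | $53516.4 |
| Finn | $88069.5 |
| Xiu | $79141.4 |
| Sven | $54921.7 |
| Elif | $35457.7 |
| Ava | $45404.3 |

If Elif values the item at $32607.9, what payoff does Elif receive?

$0

Highest bid: Finn at $88069.5, so Finn wins.
Second-highest bid: Xiu at $79141.4 — that is the price the winner pays.
Elif did not win, so Elif pays nothing and receives nothing: payoff $0.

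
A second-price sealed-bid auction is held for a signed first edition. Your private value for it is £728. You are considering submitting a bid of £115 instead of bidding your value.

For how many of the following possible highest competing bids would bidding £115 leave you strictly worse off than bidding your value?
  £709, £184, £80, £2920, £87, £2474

2

The deviation hurts exactly when the highest competing bid lies strictly between £115 and £728 — underbidding then forfeits a profitable win.
£709: inside the interval → strictly worse (loss £19).
£184: inside the interval → strictly worse (loss £544).
£80: below both → same outcome either way.
£2920: above both → same outcome either way.
£87: below both → same outcome either way.
£2474: above both → same outcome either way.
Count: 2.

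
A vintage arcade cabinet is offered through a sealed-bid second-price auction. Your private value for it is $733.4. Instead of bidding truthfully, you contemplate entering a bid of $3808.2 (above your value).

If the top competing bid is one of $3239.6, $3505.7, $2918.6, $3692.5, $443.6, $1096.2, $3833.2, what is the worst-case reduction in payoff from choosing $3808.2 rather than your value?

$3239.6: truthful gives $0, deviation gives −$2506.2 → loss $2506.2.
$3505.7: truthful gives $0, deviation gives −$2772.3 → loss $2772.3.
$2918.6: truthful gives $0, deviation gives −$2185.2 → loss $2185.2.
$3692.5: truthful gives $0, deviation gives −$2959.1 → loss $2959.1.
$443.6: same outcome either way → loss $0.
$1096.2: truthful gives $0, deviation gives −$362.8 → loss $362.8.
$3833.2: same outcome either way → loss $0.
Maximum loss: $2959.1.

$2959.1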